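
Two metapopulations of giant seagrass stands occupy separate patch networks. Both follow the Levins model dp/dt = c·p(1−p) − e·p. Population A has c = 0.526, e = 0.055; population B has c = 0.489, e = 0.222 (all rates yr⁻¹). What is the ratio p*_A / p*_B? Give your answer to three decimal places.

A: p*_A = 1 − 0.055/0.526 = 0.8954.
B: p*_B = 1 − 0.222/0.489 = 0.5460.
p*_A / p*_B = 0.8954/0.5460 = 1.6400.

1.640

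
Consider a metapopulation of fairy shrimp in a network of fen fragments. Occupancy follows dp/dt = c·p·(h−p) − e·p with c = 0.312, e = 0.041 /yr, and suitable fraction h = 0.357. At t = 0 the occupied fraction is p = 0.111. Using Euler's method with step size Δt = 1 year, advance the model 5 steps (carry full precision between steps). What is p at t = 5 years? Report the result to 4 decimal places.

0.1307

Update rule: p ← p + [c·p·(h−p) − e·p]·Δt with Δt = 1.
  1  |  dp/dt·Δt = +0.003968  |  p_1 = 0.114968
  2  |  dp/dt·Δt = +0.003968  |  p_2 = 0.118936
  3  |  dp/dt·Δt = +0.003958  |  p_3 = 0.122894
  4  |  dp/dt·Δt = +0.003938  |  p_4 = 0.126832
  5  |  dp/dt·Δt = +0.003908  |  p_5 = 0.130740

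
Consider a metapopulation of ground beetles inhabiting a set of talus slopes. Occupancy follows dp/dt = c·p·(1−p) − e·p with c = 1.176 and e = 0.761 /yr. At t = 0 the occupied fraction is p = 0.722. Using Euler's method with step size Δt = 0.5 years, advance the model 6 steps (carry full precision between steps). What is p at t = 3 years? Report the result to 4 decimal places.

0.3949

Update rule: p ← p + [c·p·(1−p) − e·p]·Δt with Δt = 0.5.
t = 0.5: p = 0.72200 + (-0.15670) = 0.56530
t = 1: p = 0.56530 + (-0.07060) = 0.49470
t = 1.5: p = 0.49470 + (-0.04125) = 0.45345
t = 2: p = 0.45345 + (-0.02681) = 0.42664
t = 2.5: p = 0.42664 + (-0.01850) = 0.40814
t = 3: p = 0.40814 + (-0.01326) = 0.39488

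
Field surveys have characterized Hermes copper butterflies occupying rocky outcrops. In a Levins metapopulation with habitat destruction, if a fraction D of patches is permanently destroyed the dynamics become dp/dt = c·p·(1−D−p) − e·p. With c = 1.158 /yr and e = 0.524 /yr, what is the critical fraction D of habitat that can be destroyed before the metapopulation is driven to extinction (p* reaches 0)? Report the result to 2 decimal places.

0.55

The nontrivial equilibrium is p* = (1−D) − e/c; extinction occurs when this hits zero.
So D_crit = 1 − e/c = 1 − 0.524/1.158 = 1 − 0.4525 = 0.5475.
This equals the undisturbed p*, a classic result of Lande's extension.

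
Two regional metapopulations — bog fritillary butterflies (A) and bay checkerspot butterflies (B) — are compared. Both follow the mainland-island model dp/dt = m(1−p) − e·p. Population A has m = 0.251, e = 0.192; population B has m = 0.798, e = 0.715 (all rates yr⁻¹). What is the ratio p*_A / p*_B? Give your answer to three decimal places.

1.074

A: p*_A = m/(m+e) = 0.251/0.4430 = 0.5666.
B: p*_B = 0.798/1.5130 = 0.5274.
p*_A / p*_B = 0.5666/0.5274 = 1.0743.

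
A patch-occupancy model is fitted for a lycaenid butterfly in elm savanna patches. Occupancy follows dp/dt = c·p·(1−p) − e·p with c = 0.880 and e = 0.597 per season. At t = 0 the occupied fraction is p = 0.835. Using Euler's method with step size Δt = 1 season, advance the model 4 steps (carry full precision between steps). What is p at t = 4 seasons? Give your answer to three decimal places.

0.357

Update rule: p ← p + [c·p·(1−p) − e·p]·Δt with Δt = 1.
p: 0.83500 → 0.45775  (Δp = -0.37725)
p: 0.45775 → 0.40290  (Δp = -0.05485)
p: 0.40290 → 0.37407  (Δp = -0.02883)
p: 0.37407 → 0.35680  (Δp = -0.01728)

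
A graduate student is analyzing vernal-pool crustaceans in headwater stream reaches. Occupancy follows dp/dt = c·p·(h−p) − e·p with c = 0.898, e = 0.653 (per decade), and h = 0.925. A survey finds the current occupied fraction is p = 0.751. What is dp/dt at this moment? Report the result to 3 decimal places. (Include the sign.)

Colonization term: c·p·(h−p) = 0.898×0.751×0.1740 = 0.11735.
Extinction term: e·p = 0.49040.
dp/dt = 0.11735 − 0.49040 = -0.37306.

-0.373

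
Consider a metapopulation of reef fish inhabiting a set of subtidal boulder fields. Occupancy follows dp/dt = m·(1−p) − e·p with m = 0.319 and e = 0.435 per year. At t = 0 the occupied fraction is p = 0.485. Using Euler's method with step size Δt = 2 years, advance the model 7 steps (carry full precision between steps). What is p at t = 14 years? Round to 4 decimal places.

Update rule: p ← p + [m·(1−p) − e·p]·Δt with Δt = 2.
step 1: Δp = -0.09338, p = 0.39162
step 2: Δp = +0.04744, p = 0.43906
step 3: Δp = -0.02410, p = 0.41496
step 4: Δp = +0.01224, p = 0.42720
step 5: Δp = -0.00622, p = 0.42098
step 6: Δp = +0.00316, p = 0.42414
step 7: Δp = -0.00160, p = 0.42254

0.4225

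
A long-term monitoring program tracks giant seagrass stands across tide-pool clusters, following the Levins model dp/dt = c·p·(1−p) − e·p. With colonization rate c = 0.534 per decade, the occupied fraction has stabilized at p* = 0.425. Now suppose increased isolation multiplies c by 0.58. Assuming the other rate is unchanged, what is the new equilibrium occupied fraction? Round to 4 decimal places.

0.0086

Balance c(1−p*) = e gives e = 0.534×(1 − 0.42500) = 0.30705.
New p* = 1 − e/c = 1 − 0.30705/0.30972 = 0.00862.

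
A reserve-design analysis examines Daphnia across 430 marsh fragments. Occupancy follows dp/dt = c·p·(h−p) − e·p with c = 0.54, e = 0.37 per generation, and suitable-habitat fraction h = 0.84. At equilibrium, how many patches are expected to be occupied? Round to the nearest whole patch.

p* = h − e/c = 0.84 − 0.6852 = 0.1548.
Expected occupied patches = N × p* = 430 × 0.1548 = 66.57 ≈ 67.

67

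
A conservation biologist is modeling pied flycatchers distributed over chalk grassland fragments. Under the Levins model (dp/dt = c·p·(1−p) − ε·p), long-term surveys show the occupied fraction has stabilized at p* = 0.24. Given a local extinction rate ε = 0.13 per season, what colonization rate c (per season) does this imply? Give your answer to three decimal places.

0.171

At equilibrium c(1−p*) = ε, so c = ε/(1−p*).
c = 0.13/(1 − 0.24) = 0.13/0.7600 = 0.1711.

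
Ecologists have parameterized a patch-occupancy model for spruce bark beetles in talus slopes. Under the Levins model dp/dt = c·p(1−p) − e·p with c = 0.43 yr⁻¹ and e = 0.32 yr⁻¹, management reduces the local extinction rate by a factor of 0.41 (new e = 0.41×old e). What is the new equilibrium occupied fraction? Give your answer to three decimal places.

0.695

Before: p* = 1 − 0.32/0.43 = 0.2558.
After the change, c = 0.43, e = 0.1312, so p* = 1 − 0.1312/0.43 = 0.6949.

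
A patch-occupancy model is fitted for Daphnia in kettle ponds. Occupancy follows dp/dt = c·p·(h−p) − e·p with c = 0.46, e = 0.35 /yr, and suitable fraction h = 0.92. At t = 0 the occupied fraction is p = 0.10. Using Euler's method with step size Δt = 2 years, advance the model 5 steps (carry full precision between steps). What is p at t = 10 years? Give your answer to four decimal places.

0.1245

Update rule: p ← p + [c·p·(h−p) − e·p]·Δt with Δt = 2.
p: 0.10000 → 0.10544  (Δp = +0.00544)
p: 0.10544 → 0.11065  (Δp = +0.00521)
p: 0.11065 → 0.11558  (Δp = +0.00494)
p: 0.11558 → 0.12021  (Δp = +0.00463)
p: 0.12021 → 0.12452  (Δp = +0.00430)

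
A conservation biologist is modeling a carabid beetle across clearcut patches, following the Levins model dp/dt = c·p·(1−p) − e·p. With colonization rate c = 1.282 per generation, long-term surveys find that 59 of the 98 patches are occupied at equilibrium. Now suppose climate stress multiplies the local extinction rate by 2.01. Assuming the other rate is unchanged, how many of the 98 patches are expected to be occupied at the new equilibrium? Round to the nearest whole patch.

Observed p* = 59/98 = 0.60204.
Balance c(1−p*) = e gives e = 1.282×(1 − 0.60204) = 0.51018.
New p* = 1 − e/c = 1 − 1.02546/1.28200 = 0.20011.
Expected occupied = 98 × 0.20011 = 19.61 ≈ 20.

20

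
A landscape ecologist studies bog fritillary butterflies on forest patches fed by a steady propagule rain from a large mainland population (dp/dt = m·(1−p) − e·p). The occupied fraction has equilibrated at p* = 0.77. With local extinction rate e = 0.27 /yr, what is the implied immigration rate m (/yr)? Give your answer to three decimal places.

0.904

At equilibrium m(1−p*) = e·p*, so m = e·p*/(1−p*).
m = 0.27 × 0.77 / 0.2300 = 0.2079/0.2300 = 0.9039.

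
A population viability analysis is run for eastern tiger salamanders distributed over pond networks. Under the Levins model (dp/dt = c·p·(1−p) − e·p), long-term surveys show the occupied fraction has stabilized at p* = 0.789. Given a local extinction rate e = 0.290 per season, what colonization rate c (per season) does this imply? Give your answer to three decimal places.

At equilibrium c(1−p*) = e, so c = e/(1−p*).
c = 0.290/(1 − 0.789) = 0.290/0.2110 = 1.3744.

1.374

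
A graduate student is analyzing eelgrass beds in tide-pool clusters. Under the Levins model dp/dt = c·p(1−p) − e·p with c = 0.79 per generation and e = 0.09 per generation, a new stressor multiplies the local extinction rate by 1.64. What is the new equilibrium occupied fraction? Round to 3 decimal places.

0.813

Before: p* = 1 − 0.09/0.79 = 0.8861.
After the change, c = 0.79, e = 0.1476, so p* = 1 − 0.1476/0.79 = 0.8132.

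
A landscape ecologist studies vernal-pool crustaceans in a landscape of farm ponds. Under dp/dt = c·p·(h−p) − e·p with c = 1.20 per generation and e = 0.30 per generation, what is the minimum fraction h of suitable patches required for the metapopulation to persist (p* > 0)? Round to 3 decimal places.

p* = h − e/c is positive only when h > e/c.
h_min = e/c = 0.30/1.20 = 0.2500.

0.250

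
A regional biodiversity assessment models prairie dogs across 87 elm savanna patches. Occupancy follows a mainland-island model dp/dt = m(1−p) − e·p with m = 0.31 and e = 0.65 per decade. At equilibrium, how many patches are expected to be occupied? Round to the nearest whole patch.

28

p* = m/(m+e) = 0.31/0.9600 = 0.3229.
Expected occupied patches = N × p* = 87 × 0.3229 = 28.09 ≈ 28.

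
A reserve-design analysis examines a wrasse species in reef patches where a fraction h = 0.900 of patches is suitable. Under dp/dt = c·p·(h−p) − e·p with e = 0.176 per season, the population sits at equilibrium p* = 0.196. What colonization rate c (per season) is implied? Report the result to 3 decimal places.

At equilibrium c(h−p*) = e, so c = e/(h−p*).
c = 0.176/(0.900 − 0.196) = 0.176/0.7040 = 0.2500.

0.250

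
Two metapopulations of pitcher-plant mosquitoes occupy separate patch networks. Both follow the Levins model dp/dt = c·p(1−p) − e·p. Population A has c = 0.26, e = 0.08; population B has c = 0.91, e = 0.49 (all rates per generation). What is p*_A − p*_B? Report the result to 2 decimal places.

A: p*_A = 1 − 0.08/0.26 = 0.6923.
B: p*_B = 1 − 0.49/0.91 = 0.4615.
p*_A − p*_B = 0.6923 − 0.4615 = 0.2308.

0.23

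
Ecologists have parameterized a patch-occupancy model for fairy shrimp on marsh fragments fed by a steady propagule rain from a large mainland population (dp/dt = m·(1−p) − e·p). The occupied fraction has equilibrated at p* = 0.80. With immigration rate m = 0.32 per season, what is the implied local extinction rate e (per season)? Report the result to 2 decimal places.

At equilibrium m(1−p*) = e·p*, so e = m(1−p*)/p*.
e = 0.32 × 0.2000 / 0.80 = 0.0800.

0.08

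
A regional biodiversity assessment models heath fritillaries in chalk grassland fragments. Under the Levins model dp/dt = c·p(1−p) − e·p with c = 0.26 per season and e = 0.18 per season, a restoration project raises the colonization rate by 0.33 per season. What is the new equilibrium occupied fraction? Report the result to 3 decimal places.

0.695

Before: p* = 1 − 0.18/0.26 = 0.3077.
After the change, c = 0.59, e = 0.18, so p* = 1 − 0.18/0.59 = 0.6949.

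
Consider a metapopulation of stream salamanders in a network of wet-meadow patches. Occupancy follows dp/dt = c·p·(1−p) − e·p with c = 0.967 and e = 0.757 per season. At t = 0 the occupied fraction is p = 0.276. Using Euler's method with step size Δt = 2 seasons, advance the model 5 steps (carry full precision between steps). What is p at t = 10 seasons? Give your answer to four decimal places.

Update rule: p ← p + [c·p·(1−p) − e·p]·Δt with Δt = 2.
p: 0.27600 → 0.24460  (Δp = -0.03140)
p: 0.24460 → 0.23162  (Δp = -0.01298)
p: 0.23162 → 0.22515  (Δp = -0.00647)
p: 0.22515 → 0.22167  (Δp = -0.00347)
p: 0.22167 → 0.21974  (Δp = -0.00193)

0.2197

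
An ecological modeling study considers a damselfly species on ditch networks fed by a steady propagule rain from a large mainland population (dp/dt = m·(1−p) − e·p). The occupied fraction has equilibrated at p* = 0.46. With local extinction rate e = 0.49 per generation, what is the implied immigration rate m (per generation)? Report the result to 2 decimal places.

0.42

At equilibrium m(1−p*) = e·p*, so m = e·p*/(1−p*).
m = 0.49 × 0.46 / 0.5400 = 0.2254/0.5400 = 0.4174.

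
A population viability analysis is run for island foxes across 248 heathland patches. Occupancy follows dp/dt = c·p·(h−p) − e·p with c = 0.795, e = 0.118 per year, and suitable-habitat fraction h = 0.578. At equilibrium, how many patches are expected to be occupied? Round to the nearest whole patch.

107

p* = h − e/c = 0.578 − 0.1484 = 0.4296.
Expected occupied patches = N × p* = 248 × 0.4296 = 106.53 ≈ 107.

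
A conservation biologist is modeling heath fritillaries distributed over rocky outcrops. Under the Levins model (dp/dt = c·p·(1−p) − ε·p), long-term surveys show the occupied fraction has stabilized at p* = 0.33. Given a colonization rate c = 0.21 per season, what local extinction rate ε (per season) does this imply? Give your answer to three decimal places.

At equilibrium c(1−p*) = ε.
ε = 0.21 × (1 − 0.33) = 0.21 × 0.6700 = 0.1407.

0.141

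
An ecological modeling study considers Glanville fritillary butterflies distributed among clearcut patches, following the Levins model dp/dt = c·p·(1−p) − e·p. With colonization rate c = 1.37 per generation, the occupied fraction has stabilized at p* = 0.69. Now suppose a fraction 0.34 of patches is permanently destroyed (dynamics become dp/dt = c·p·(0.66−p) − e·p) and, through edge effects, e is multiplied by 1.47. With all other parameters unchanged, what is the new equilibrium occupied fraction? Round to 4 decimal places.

Balance c(1−p*) = e gives e = 1.37×(1 − 0.69000) = 0.42470.
New p* = 0.66 − e/c = 0.66 − 0.62431/1.37000 = 0.20430.

0.2043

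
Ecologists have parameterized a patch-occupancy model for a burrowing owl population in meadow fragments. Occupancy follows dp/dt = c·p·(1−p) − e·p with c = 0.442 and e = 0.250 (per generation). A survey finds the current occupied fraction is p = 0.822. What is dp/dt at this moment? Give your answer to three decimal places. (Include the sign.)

Colonization term: c·p·(1−p) = 0.442×0.822×0.1780 = 0.06467.
Extinction term: e·p = 0.20550.
dp/dt = 0.06467 − 0.20550 = -0.14083.

-0.141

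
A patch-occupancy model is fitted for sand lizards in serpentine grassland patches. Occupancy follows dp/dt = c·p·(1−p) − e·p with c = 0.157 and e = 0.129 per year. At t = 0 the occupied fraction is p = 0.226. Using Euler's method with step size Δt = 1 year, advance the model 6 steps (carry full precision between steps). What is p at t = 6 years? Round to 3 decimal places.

0.217

Update rule: p ← p + [c·p·(1−p) − e·p]·Δt with Δt = 1.
step 1: Δp = -0.00169, p = 0.22431
step 2: Δp = -0.00162, p = 0.22269
step 3: Δp = -0.00155, p = 0.22114
step 4: Δp = -0.00149, p = 0.21965
step 5: Δp = -0.00142, p = 0.21823
step 6: Δp = -0.00137, p = 0.21686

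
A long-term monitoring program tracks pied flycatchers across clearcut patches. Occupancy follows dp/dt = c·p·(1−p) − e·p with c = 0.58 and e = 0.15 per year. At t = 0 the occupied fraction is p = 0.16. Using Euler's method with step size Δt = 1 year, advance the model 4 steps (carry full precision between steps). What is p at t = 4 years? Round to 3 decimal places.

0.434

Update rule: p ← p + [c·p·(1−p) − e·p]·Δt with Δt = 1.
p: 0.16000 → 0.21395  (Δp = +0.05395)
p: 0.21395 → 0.27940  (Δp = +0.06545)
p: 0.27940 → 0.35427  (Δp = +0.07486)
p: 0.35427 → 0.43381  (Δp = +0.07954)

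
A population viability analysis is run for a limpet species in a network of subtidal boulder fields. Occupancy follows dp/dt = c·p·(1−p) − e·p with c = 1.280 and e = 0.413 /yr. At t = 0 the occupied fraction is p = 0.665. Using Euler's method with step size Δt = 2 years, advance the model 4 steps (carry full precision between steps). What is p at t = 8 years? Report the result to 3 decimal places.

Update rule: p ← p + [c·p·(1−p) − e·p]·Δt with Δt = 2.
step 1: Δp = +0.02101, p = 0.68601
step 2: Δp = -0.01523, p = 0.67079
step 3: Δp = +0.01126, p = 0.68205
step 4: Δp = -0.00821, p = 0.67384

0.674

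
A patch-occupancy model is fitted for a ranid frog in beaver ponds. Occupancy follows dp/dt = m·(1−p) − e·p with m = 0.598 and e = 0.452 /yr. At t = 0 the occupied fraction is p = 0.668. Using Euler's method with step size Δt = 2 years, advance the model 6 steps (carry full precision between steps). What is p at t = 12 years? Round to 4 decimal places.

0.7440

Update rule: p ← p + [m·(1−p) − e·p]·Δt with Δt = 2.
  1  |  dp/dt·Δt = -0.206800  |  p_1 = 0.461200
  2  |  dp/dt·Δt = +0.227480  |  p_2 = 0.688680
  3  |  dp/dt·Δt = -0.250228  |  p_3 = 0.438452
  4  |  dp/dt·Δt = +0.275251  |  p_4 = 0.713703
  5  |  dp/dt·Δt = -0.302776  |  p_5 = 0.410927
  6  |  dp/dt·Δt = +0.333053  |  p_6 = 0.743980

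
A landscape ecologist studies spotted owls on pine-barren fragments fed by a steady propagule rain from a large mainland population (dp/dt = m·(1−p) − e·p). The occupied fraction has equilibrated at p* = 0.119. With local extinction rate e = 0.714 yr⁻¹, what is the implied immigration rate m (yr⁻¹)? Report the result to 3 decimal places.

At equilibrium m(1−p*) = e·p*, so m = e·p*/(1−p*).
m = 0.714 × 0.119 / 0.8810 = 0.0850/0.8810 = 0.0964.

0.096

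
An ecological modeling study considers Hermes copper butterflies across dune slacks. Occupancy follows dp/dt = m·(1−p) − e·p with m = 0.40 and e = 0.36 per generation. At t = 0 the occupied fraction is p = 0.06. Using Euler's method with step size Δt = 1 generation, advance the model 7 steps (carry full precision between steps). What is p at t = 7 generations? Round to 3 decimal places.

Update rule: p ← p + [m·(1−p) − e·p]·Δt with Δt = 1.
step 1: Δp = +0.35440, p = 0.41440
step 2: Δp = +0.08506, p = 0.49946
step 3: Δp = +0.02041, p = 0.51987
step 4: Δp = +0.00490, p = 0.52477
step 5: Δp = +0.00118, p = 0.52594
step 6: Δp = +0.00028, p = 0.52623
step 7: Δp = +0.00007, p = 0.52629

0.526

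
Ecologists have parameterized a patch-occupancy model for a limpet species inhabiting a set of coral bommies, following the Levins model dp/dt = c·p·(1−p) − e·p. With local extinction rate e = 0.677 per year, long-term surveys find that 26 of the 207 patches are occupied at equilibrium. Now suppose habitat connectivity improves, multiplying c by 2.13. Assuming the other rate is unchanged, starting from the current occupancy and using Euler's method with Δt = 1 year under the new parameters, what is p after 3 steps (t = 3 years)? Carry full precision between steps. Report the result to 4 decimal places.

Observed p* = 26/207 = 0.12560.
Balance c(1−p*) = e gives c = e/(1 − 0.12560) = 0.677/0.87440 = 0.77425.
Starting from p₀ = 0.12560; update p ← p + (dp/dt)·Δt with the new parameters.
p: 0.12560 → 0.22169  (Δp = +0.09609)
p: 0.22169 → 0.35616  (Δp = +0.13447)
p: 0.35616 → 0.49321  (Δp = +0.13705)

0.4932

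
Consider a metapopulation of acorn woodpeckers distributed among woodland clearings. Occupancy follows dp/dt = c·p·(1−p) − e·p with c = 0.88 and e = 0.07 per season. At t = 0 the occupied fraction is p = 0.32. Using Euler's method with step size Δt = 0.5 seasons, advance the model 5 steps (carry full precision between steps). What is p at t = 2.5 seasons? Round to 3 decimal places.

Update rule: p ← p + [c·p·(1−p) − e·p]·Δt with Δt = 0.5.
  1  |  dp/dt·Δt = +0.084544  |  p_1 = 0.404544
  2  |  dp/dt·Δt = +0.091832  |  p_2 = 0.496376
  3  |  dp/dt·Δt = +0.092621  |  p_3 = 0.588997
  4  |  dp/dt·Δt = +0.085900  |  p_4 = 0.674897
  5  |  dp/dt·Δt = +0.072919  |  p_5 = 0.747816

0.748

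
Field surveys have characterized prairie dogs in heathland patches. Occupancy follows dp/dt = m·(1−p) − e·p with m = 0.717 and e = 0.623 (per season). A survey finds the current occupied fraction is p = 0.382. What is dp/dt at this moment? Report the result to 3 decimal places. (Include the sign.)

Colonization term: m·(1−p) = 0.717×0.6180 = 0.44311.
Extinction term: e·p = 0.23799.
dp/dt = 0.44311 − 0.23799 = 0.20512.

0.205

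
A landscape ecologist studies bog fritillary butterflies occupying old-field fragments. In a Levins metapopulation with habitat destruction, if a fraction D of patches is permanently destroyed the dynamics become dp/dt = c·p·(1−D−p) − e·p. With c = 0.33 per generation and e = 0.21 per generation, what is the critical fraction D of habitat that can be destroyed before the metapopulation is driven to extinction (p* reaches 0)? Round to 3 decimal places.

The nontrivial equilibrium is p* = (1−D) − e/c; extinction occurs when this hits zero.
So D_crit = 1 − e/c = 1 − 0.21/0.33 = 1 − 0.6364 = 0.3636.
Note this equals the original equilibrium occupancy — the Levins extinction-debt result.

0.364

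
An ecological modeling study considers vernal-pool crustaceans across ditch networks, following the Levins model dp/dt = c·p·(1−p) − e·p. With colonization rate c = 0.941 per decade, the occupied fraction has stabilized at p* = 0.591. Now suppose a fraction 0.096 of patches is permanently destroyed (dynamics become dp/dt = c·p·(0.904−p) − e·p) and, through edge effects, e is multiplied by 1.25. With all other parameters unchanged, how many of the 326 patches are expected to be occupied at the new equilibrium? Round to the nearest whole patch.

Balance c(1−p*) = e gives e = 0.941×(1 − 0.59100) = 0.38487.
New p* = 0.904 − e/c = 0.904 − 0.48109/0.94100 = 0.39275.
Expected occupied = 326 × 0.39275 = 128.04 ≈ 128.

128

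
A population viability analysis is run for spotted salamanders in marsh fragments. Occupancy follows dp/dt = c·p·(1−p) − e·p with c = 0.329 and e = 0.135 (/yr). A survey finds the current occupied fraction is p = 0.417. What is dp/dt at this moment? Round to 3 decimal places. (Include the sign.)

Colonization term: c·p·(1−p) = 0.329×0.417×0.5830 = 0.07998.
Extinction term: e·p = 0.05629.
dp/dt = 0.07998 − 0.05629 = 0.02369.

0.024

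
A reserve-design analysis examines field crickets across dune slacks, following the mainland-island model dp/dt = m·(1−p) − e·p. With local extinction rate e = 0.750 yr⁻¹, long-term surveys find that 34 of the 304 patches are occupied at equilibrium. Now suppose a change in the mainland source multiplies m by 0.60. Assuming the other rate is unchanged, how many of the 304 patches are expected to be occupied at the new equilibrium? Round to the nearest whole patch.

21

Observed p* = 34/304 = 0.11184.
Balance m(1−p*) = e·p* gives m = e·p*/(1−p*) = 0.750×0.11184/0.88816 = 0.09444.
New p* = m/(m+e) = 0.05666/(0.05666+0.75000) = 0.07024.
Expected occupied = 304 × 0.07024 = 21.35 ≈ 21.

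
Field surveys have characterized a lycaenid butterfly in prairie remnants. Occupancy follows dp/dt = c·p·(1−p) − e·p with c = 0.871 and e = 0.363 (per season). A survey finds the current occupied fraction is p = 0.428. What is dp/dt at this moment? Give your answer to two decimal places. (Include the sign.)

Colonization term: c·p·(1−p) = 0.871×0.428×0.5720 = 0.21323.
Extinction term: e·p = 0.15536.
dp/dt = 0.21323 − 0.15536 = 0.05787.

0.06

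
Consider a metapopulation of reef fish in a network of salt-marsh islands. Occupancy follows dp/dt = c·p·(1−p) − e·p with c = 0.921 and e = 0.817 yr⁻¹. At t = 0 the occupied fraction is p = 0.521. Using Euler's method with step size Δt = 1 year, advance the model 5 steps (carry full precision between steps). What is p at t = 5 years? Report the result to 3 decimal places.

0.186

Update rule: p ← p + [c·p·(1−p) − e·p]·Δt with Δt = 1.
  1  |  dp/dt·Δt = -0.195813  |  p_1 = 0.325187
  2  |  dp/dt·Δt = -0.063573  |  p_2 = 0.261614
  3  |  dp/dt·Δt = -0.035827  |  p_3 = 0.225787
  4  |  dp/dt·Δt = -0.023470  |  p_4 = 0.202316
  5  |  dp/dt·Δt = -0.016657  |  p_5 = 0.185659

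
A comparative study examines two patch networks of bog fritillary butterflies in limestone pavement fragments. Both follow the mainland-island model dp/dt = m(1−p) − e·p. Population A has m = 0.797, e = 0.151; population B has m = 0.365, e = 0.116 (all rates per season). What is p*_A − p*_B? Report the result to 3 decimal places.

0.082

A: p*_A = m/(m+e) = 0.797/0.9480 = 0.8407.
B: p*_B = 0.365/0.4810 = 0.7588.
p*_A − p*_B = 0.8407 − 0.7588 = 0.0819.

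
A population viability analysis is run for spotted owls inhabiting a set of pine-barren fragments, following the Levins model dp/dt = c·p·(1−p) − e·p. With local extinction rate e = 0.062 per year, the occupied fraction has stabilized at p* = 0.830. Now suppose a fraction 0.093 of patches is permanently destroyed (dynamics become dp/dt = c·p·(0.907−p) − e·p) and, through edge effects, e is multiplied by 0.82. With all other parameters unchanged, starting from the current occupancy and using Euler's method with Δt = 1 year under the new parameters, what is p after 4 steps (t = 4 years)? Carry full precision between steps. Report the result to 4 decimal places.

Balance c(1−p*) = e gives c = e/(1 − 0.83000) = 0.062/0.17000 = 0.36471.
Starting from p₀ = 0.83000; update p ← p + (dp/dt)·Δt with the new parameters.
  1  |  dp/dt·Δt = -0.018889  |  p_1 = 0.811111
  2  |  dp/dt·Δt = -0.012871  |  p_2 = 0.798240
  3  |  dp/dt·Δt = -0.008920  |  p_3 = 0.789320
  4  |  dp/dt·Δt = -0.006252  |  p_4 = 0.783067

0.7831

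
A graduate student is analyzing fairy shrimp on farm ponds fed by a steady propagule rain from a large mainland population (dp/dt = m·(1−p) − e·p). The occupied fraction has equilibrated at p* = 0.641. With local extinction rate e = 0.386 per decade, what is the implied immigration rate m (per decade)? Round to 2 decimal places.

At equilibrium m(1−p*) = e·p*, so m = e·p*/(1−p*).
m = 0.386 × 0.641 / 0.3590 = 0.2474/0.3590 = 0.6892.

0.69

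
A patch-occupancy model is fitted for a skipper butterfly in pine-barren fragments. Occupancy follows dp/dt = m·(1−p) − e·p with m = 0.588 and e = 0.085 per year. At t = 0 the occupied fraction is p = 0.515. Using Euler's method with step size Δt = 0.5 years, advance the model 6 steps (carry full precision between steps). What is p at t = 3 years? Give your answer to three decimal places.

0.843

Update rule: p ← p + [m·(1−p) − e·p]·Δt with Δt = 0.5.
  1  |  dp/dt·Δt = +0.120702  |  p_1 = 0.635703
  2  |  dp/dt·Δt = +0.080086  |  p_2 = 0.715789
  3  |  dp/dt·Δt = +0.053137  |  p_3 = 0.768926
  4  |  dp/dt·Δt = +0.035256  |  p_4 = 0.804182
  5  |  dp/dt·Δt = +0.023393  |  p_5 = 0.827575
  6  |  dp/dt·Δt = +0.015521  |  p_6 = 0.843096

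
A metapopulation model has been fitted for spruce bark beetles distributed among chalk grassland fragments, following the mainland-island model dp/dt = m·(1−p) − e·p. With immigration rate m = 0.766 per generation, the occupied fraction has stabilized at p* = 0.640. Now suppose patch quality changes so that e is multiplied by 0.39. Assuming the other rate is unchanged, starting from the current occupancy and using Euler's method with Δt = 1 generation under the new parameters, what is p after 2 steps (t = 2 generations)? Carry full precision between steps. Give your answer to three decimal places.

0.819

Balance m(1−p*) = e·p* gives e = m(1−p*)/p* = 0.766×0.36000/0.64000 = 0.43088.
Starting from p₀ = 0.64000; update p ← p + (dp/dt)·Δt with the new parameters.
  1  |  dp/dt·Δt = +0.168214  |  p_1 = 0.808214
  2  |  dp/dt·Δt = +0.011095  |  p_2 = 0.819309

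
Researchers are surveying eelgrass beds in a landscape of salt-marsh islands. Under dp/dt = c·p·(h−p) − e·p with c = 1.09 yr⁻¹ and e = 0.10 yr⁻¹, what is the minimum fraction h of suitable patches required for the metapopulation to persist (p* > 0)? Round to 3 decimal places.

0.092

p* = h − e/c is positive only when h > e/c.
h_min = e/c = 0.10/1.09 = 0.0917.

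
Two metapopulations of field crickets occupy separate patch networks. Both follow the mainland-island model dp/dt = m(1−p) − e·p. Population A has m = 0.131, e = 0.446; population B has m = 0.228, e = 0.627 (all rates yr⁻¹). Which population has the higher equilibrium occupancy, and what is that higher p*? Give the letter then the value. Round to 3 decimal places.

A: p*_A = m/(m+e) = 0.131/0.5770 = 0.2270.
B: p*_B = 0.228/0.8550 = 0.2667.
B is higher at 0.2667.

B, 0.267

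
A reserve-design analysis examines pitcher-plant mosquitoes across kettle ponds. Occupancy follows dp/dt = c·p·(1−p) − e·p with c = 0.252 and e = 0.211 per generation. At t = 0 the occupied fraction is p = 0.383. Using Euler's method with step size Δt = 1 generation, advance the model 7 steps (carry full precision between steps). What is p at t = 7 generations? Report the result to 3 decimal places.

0.282

Update rule: p ← p + [c·p·(1−p) − e·p]·Δt with Δt = 1.
t = 1: p = 0.38300 + (-0.02126) = 0.36174
t = 2: p = 0.36174 + (-0.01814) = 0.34359
t = 3: p = 0.34359 + (-0.01566) = 0.32793
t = 4: p = 0.32793 + (-0.01365) = 0.31428
t = 5: p = 0.31428 + (-0.01200) = 0.30227
t = 6: p = 0.30227 + (-0.01063) = 0.29164
t = 7: p = 0.29164 + (-0.00948) = 0.28216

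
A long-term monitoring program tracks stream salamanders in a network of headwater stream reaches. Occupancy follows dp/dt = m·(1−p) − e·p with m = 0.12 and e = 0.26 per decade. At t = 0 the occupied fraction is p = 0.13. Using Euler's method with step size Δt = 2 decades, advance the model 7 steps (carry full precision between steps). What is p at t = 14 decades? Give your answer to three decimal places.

0.316

Update rule: p ← p + [m·(1−p) − e·p]·Δt with Δt = 2.
step 1: Δp = +0.14120, p = 0.27120
step 2: Δp = +0.03389, p = 0.30509
step 3: Δp = +0.00813, p = 0.31322
step 4: Δp = +0.00195, p = 0.31517
step 5: Δp = +0.00047, p = 0.31564
step 6: Δp = +0.00011, p = 0.31575
step 7: Δp = +0.00003, p = 0.31578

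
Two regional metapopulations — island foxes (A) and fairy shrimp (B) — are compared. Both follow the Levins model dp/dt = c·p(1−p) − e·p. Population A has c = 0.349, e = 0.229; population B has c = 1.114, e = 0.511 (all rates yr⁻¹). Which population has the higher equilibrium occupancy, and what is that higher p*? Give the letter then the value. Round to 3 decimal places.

A: p*_A = 1 − 0.229/0.349 = 0.3438.
B: p*_B = 1 − 0.511/1.114 = 0.5413.
B is higher at 0.5413.

B, 0.541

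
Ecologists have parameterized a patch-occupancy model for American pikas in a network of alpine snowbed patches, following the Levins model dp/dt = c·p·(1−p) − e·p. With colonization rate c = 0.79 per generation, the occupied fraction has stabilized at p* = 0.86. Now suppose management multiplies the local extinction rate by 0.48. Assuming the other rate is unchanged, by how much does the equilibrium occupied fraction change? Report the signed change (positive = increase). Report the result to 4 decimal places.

Balance c(1−p*) = e gives e = 0.79×(1 − 0.86000) = 0.11060.
New p* = 1 − e/c = 1 − 0.05309/0.79000 = 0.93280.
Δp* = 0.93280 − 0.86000 = +0.07280.

0.0728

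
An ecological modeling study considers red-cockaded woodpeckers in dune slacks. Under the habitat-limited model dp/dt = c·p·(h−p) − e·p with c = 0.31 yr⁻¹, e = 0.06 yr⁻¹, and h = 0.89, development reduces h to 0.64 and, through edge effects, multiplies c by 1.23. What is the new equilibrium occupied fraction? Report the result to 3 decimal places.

0.483

Before: p* = h − e/c = 0.89 − 0.06/0.31 = 0.89 − 0.1935 = 0.6965.
After: c = 0.3813, e = 0.06, h = 0.64; p* = 0.64 − 0.06/0.3813 = 0.4826.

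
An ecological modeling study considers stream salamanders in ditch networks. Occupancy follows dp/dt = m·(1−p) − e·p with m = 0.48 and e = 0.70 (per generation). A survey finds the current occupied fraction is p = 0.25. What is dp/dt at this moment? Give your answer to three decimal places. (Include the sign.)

Colonization term: m·(1−p) = 0.48×0.7500 = 0.36000.
Extinction term: e·p = 0.17500.
dp/dt = 0.36000 − 0.17500 = 0.18500.

0.185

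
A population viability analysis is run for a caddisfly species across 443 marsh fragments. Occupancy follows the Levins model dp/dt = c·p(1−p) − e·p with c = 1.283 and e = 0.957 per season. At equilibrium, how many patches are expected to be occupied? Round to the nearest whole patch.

p* = 1 − e/c = 1 − 0.957/1.283 = 0.2541.
Expected occupied patches = N × p* = 443 × 0.2541 = 112.56 ≈ 113.

113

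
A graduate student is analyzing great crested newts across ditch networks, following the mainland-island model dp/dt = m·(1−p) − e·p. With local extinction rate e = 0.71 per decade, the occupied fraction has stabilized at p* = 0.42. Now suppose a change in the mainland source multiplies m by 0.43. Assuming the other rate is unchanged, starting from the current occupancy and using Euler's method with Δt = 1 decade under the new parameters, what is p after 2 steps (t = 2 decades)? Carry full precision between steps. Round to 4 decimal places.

Balance m(1−p*) = e·p* gives m = e·p*/(1−p*) = 0.71×0.42000/0.58000 = 0.51414.
Starting from p₀ = 0.42000; update p ← p + (dp/dt)·Δt with the new parameters.
step 1: Δp = -0.16997, p = 0.25003
step 2: Δp = -0.01171, p = 0.23831

0.2383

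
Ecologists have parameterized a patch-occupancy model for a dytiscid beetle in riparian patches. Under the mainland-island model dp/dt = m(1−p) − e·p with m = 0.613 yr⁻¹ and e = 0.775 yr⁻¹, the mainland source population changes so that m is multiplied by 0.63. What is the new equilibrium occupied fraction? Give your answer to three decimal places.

Before: p* = 0.613/(0.613+0.775) = 0.4416.
After: m = 0.38619, e = 0.775; p* = 0.38619/1.1612 = 0.3326.

0.333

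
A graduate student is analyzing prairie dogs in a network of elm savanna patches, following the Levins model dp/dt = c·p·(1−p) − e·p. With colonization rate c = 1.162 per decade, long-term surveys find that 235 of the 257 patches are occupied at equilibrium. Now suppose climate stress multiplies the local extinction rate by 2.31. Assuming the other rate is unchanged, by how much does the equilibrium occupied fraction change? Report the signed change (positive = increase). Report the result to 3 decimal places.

Observed p* = 235/257 = 0.91440.
Balance c(1−p*) = e gives e = 1.162×(1 − 0.91440) = 0.09947.
New p* = 1 − e/c = 1 − 0.22978/1.16200 = 0.80225.
Δp* = 0.80225 − 0.91440 = -0.11215.

-0.112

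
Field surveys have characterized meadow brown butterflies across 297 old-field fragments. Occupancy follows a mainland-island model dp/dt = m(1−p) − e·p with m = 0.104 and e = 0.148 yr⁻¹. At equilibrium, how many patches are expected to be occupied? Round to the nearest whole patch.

123

p* = m/(m+e) = 0.104/0.2520 = 0.4127.
Expected occupied patches = N × p* = 297 × 0.4127 = 122.57 ≈ 123.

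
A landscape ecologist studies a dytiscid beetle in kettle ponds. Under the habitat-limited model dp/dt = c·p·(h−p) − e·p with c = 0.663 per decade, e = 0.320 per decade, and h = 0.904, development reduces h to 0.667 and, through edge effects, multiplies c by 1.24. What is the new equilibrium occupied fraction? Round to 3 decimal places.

Before: p* = h − e/c = 0.904 − 0.320/0.663 = 0.904 − 0.4827 = 0.4213.
After: c = 0.82212, e = 0.32, h = 0.667; p* = 0.667 − 0.32/0.82212 = 0.2778.

0.278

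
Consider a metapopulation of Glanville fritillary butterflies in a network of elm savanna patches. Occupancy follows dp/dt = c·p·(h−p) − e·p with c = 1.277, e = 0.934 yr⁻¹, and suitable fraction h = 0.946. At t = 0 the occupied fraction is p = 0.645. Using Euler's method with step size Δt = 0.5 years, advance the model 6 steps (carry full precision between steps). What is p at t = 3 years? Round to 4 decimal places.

Update rule: p ← p + [c·p·(h−p) − e·p]·Δt with Δt = 0.5.
  1  |  dp/dt·Δt = -0.177253  |  p_1 = 0.467747
  2  |  dp/dt·Δt = -0.075604  |  p_2 = 0.392142
  3  |  dp/dt·Δt = -0.044454  |  p_3 = 0.347688
  4  |  dp/dt·Δt = -0.029546  |  p_4 = 0.318142
  5  |  dp/dt·Δt = -0.021033  |  p_5 = 0.297109
  6  |  dp/dt·Δt = -0.015653  |  p_6 = 0.281456

0.2815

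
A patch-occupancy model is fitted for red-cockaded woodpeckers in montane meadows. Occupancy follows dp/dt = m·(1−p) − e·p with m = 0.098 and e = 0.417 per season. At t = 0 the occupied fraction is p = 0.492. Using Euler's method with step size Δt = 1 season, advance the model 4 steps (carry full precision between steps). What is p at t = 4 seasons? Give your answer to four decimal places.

0.2070

Update rule: p ← p + [m·(1−p) − e·p]·Δt with Δt = 1.
  1  |  dp/dt·Δt = -0.155380  |  p_1 = 0.336620
  2  |  dp/dt·Δt = -0.075359  |  p_2 = 0.261261
  3  |  dp/dt·Δt = -0.036549  |  p_3 = 0.224711
  4  |  dp/dt·Δt = -0.017726  |  p_4 = 0.206985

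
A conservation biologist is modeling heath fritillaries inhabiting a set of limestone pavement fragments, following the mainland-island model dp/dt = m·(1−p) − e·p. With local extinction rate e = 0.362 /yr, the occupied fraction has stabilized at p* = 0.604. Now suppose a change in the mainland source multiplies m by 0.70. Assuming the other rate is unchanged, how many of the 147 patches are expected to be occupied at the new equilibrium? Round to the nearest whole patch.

76

Balance m(1−p*) = e·p* gives m = e·p*/(1−p*) = 0.362×0.60400/0.39600 = 0.55214.
New p* = m/(m+e) = 0.38650/(0.38650+0.36200) = 0.51637.
Expected occupied = 147 × 0.51637 = 75.91 ≈ 76.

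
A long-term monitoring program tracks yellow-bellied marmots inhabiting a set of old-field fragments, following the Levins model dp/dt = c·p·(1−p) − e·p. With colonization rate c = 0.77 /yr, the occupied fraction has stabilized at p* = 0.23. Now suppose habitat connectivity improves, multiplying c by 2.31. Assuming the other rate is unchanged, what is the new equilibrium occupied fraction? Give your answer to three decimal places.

0.667

Balance c(1−p*) = e gives e = 0.77×(1 − 0.23000) = 0.59290.
New p* = 1 − e/c = 1 − 0.59290/1.77870 = 0.66667.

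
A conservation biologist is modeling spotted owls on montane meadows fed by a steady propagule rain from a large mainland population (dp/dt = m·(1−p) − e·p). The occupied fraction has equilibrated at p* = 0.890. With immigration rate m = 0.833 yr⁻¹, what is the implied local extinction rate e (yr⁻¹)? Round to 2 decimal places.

0.10

At equilibrium m(1−p*) = e·p*, so e = m(1−p*)/p*.
e = 0.833 × 0.1100 / 0.890 = 0.1030.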